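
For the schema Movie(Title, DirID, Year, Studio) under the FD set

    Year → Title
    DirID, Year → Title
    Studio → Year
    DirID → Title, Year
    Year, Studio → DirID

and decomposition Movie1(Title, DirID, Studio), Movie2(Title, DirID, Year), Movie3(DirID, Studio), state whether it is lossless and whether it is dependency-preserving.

lossless and dependency-preserving

Lossless test (chase): Rows 1 and 3 agree on Studio; apply Studio→Year and equate their Year entries. Rows 1 and 2 agree on DirID; apply DirID→Title, Year and equate their Title, Year entries. Rows 1 and 3 agree on DirID; apply DirID→Title, Year and equate their Title, Year entries. Row 1 is now all distinguished symbols — the join is lossless.
Dependency preservation: Studio → Year; Year, Studio → DirID are not contained in any single fragment, but the restricted closure of each left-hand side across the fragments still reaches the right-hand side; the remaining FDs each lie inside some fragment. All dependencies are preserved.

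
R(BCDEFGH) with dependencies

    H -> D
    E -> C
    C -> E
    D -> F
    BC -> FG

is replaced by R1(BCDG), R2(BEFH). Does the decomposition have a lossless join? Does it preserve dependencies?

Lossless test: (B)⁺ = {B}, which is a superkey of neither fragment — lossy.
Dependency preservation: the restricted closure of {H} across the fragments never reaches {D}, so H → D cannot be enforced without a join — not preserved.

lossy and not dependency-preserving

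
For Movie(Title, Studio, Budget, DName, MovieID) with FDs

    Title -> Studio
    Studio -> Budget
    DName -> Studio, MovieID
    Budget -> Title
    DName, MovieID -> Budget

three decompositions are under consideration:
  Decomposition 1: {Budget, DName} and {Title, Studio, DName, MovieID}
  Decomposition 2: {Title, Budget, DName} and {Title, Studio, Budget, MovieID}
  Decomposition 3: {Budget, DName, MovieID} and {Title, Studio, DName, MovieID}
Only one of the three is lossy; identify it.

Decomposition 1: common = {DName}, closure = {Title, Studio, Budget, DName, MovieID} → lossless.
Decomposition 2: common = {Title, Budget}, closure = {Title, Studio, Budget} → lossy.
Decomposition 3: common = {DName, MovieID}, closure = {Title, Studio, Budget, DName, MovieID} → lossless.

Decomposition 2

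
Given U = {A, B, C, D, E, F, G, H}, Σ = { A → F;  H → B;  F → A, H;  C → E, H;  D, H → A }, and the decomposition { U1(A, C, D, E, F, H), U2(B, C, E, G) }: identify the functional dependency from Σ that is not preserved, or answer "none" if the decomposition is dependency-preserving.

H → B

Check H → B: no single fragment contains all of {B, H}, and the restricted closure of {H} across the fragments never reaches {B}.
A → F is preserved.
F → A, H is preserved.
C → E, H is preserved.
D, H → A is preserved.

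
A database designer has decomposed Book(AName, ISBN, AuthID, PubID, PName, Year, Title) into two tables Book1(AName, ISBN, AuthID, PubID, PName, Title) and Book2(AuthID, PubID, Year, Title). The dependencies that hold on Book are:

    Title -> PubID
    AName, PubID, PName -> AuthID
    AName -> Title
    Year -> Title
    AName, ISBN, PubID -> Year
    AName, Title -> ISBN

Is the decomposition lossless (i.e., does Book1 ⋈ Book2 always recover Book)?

No

Common attributes: Book1 ∩ Book2 = {AuthID, PubID, Title}.
No dependency enlarges {AuthID, PubID, Title}, so (AuthID, PubID, Title)⁺ = {AuthID, PubID, Title}.
The closure contains neither all of Book1 = {AName, ISBN, AuthID, PubID, PName, Title} nor all of Book2 = {AuthID, PubID, Year, Title}, so the common attributes are not a superkey of either fragment. The join is lossy.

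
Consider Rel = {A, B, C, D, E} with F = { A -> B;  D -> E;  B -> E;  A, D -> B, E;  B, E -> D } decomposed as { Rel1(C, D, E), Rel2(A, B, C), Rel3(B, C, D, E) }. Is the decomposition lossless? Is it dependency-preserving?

lossless and dependency-preserving

Lossless test (chase): Rows 2 and 3 agree on B; apply B→E and equate their E entries. Rows 2 and 3 agree on B, E; apply B, E→D and equate their D entries. Row 2 is now all distinguished symbols — the join is lossless.
Dependency preservation: A, D → B, E is not contained in any single fragment, but the restricted closure of its left-hand side across the fragments still reaches the right-hand side; the remaining FDs each lie inside some fragment. All dependencies are preserved.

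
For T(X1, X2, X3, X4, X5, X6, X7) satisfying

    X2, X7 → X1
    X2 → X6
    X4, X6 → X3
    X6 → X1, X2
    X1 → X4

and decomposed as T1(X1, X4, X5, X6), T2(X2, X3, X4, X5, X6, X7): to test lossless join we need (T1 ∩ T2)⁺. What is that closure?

X1, X2, X3, X4, X5, X6

T1 ∩ T2 = {X4, X5, X6}.
X4, X6 → X3 applies, adding X3
X6 → X1, X2 applies, adding X1, X2
Closure: {X1, X2, X3, X4, X5, X6}.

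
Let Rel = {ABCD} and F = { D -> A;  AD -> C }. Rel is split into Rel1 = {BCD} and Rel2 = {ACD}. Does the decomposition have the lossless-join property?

Yes

Common attributes: Rel1 ∩ Rel2 = {CD}.
Closure of {CD}: D → A applies, adding A. So (CD)⁺ = {ACD}.
This closure contains every attribute of Rel2, so Rel1 ∩ Rel2 → Rel2. The join is lossless.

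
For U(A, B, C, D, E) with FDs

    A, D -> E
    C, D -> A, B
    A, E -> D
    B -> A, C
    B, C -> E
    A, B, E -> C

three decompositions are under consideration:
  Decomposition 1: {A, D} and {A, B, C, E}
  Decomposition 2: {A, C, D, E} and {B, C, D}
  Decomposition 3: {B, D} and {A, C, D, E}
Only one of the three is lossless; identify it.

Decomposition 2

Decomposition 1: common = {A}, closure = {A} → lossy.
Decomposition 2: common = {C, D}, closure = {A, B, C, D, E} → lossless.
Decomposition 3: common = {D}, closure = {D} → lossy.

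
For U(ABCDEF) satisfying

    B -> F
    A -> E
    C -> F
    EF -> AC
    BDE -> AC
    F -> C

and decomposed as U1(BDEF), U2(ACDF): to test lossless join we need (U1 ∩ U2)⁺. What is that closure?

CDF

U1 ∩ U2 = {DF}.
F → C applies, adding C
Closure: {CDF}.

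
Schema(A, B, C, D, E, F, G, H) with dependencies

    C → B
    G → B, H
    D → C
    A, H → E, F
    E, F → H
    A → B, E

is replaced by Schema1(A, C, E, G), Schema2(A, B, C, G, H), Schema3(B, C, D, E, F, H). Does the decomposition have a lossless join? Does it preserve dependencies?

lossy and not dependency-preserving

Lossless test (chase): Rows 1 and 2 agree on C; apply C→B and equate their B entries. Rows 1 and 2 agree on G; apply G→B, H and equate their B, H entries. Rows 1 and 2 agree on A, H; apply A, H→E, F and equate their E, F entries. No row becomes fully distinguished — the join is lossy.
Dependency preservation: the restricted closure of {A, H} across the fragments never reaches {E, F}, so A, H → E, F cannot be enforced without a join — not preserved.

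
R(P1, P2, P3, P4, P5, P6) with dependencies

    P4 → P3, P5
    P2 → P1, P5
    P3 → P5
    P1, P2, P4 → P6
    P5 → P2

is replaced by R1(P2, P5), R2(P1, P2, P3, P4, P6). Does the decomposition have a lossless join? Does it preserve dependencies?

lossless and dependency-preserving

Lossless test: (P2)⁺ = {P1, P2, P5}, which contains all of one fragment — lossless.
Dependency preservation: P4 → P3, P5; P2 → P1, P5; P3 → P5 are not contained in any single fragment, but the restricted closure of each left-hand side across the fragments still reaches the right-hand side; the remaining FDs each lie inside some fragment. All dependencies are preserved.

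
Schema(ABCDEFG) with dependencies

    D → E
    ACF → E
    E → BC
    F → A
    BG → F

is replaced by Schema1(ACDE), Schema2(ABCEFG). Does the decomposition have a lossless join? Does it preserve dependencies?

lossy but dependency-preserving

Lossless test: (ACE)⁺ = {ABCE}, which is a superkey of neither fragment — lossy.
Dependency preservation: every FD's attributes lie within a single fragment, so each can be enforced locally — preserved.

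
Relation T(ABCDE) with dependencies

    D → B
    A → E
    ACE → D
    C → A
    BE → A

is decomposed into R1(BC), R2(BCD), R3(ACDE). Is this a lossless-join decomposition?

Yes

Chase test. Columns are ABCDE; row i has aⱼ where attribute j ∈ Ri, else bᵢⱼ.
Initial tableau (one row per fragment):
  row 1: b11 a2 a3 b14 b15
  row 2: b21 a2 a3 a4 b25
  row 3: a1 b32 a3 a4 a5
Rows 2 and 3 agree on D; apply D→B and equate their B entries.
Rows 1 and 2 agree on C; apply C→A and equate their A entries.
Rows 1 and 3 agree on C; apply C→A and equate their A entries.
Rows 1 and 2 agree on A; apply A→E and equate their E entries.
Rows 1 and 3 agree on A; apply A→E and equate their E entries.
Rows 1 and 2 agree on ACE; apply ACE→D and equate their D entries.
Row 1 is now all distinguished symbols — the join is lossless.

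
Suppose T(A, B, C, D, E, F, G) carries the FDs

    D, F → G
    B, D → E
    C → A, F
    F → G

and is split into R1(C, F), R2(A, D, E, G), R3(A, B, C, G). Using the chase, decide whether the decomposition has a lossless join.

Chase test. Columns are A, B, C, D, E, F, G; row i has aⱼ where attribute j ∈ Ri, else bᵢⱼ.
Initial tableau (one row per fragment):
  row 1: b11 b12 a3 b14 b15 a6 b17
  row 2: a1 b22 b23 a4 a5 b26 a7
  row 3: a1 a2 a3 b34 b35 b36 a7
Rows 1 and 3 agree on C; apply C→A, F and equate their A, F entries.
Rows 1 and 3 agree on F; apply F→G and equate their G entries.
No row becomes fully distinguished — the join is lossy.

No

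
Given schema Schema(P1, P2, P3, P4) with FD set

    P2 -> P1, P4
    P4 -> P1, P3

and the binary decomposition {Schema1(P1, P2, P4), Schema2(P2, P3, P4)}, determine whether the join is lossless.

Common attributes: Schema1 ∩ Schema2 = {P2, P4}.
Closure of {P2, P4}: P2 → P1, P4 applies, adding P1; P4 → P1, P3 applies, adding P3. So (P2, P4)⁺ = {P1, P2, P3, P4}.
This closure contains every attribute of Schema1, so Schema1 ∩ Schema2 → Schema1. The join is lossless.

Yes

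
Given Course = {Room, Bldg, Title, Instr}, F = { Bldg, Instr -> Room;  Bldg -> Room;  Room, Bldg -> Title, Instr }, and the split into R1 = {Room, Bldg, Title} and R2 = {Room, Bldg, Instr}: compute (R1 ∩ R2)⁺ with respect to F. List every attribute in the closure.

R1 ∩ R2 = {Room, Bldg}.
Room, Bldg → Title, Instr applies, adding Title, Instr
Closure: {Room, Bldg, Title, Instr}.

Room, Bldg, Title, Instr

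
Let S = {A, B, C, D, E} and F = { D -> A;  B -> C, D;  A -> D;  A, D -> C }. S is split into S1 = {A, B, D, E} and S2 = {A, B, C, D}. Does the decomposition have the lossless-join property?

Yes

Common attributes: S1 ∩ S2 = {A, B, D}.
Closure of {A, B, D}: B → C, D applies, adding C. So (A, B, D)⁺ = {A, B, C, D}.
This closure contains every attribute of S2, so S1 ∩ S2 → S2. The join is lossless.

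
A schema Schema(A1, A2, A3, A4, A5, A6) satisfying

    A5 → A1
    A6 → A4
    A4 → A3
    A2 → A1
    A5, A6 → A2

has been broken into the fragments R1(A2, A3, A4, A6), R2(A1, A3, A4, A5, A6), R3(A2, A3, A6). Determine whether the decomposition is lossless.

No

Chase test. Columns are A1, A2, A3, A4, A5, A6; row i has aⱼ where attribute j ∈ Ri, else bᵢⱼ.
Initial tableau (one row per fragment):
  row 1: b11 a2 a3 a4 b15 a6
  row 2: a1 b22 a3 a4 a5 a6
  row 3: b31 a2 a3 b34 b35 a6
Rows 1 and 3 agree on A6; apply A6→A4 and equate their A4 entries.
Rows 1 and 3 agree on A2; apply A2→A1 and equate their A1 entries.
No row becomes fully distinguished — the join is lossy.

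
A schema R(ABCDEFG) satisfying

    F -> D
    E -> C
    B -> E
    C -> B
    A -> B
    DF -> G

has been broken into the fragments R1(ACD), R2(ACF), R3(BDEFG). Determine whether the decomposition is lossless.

No

Chase test. Columns are ABCDEFG; row i has aⱼ where attribute j ∈ Ri, else bᵢⱼ.
Initial tableau (one row per fragment):
  row 1: a1 b12 a3 a4 b15 b16 b17
  row 2: a1 b22 a3 b24 b25 a6 b27
  row 3: b31 a2 b33 a4 a5 a6 a7
Rows 2 and 3 agree on F; apply F→D and equate their D entries.
Rows 1 and 2 agree on C; apply C→B and equate their B entries.
Rows 2 and 3 agree on DF; apply DF→G and equate their G entries.
Rows 1 and 2 agree on B; apply B→E and equate their E entries.
No row becomes fully distinguished — the join is lossy.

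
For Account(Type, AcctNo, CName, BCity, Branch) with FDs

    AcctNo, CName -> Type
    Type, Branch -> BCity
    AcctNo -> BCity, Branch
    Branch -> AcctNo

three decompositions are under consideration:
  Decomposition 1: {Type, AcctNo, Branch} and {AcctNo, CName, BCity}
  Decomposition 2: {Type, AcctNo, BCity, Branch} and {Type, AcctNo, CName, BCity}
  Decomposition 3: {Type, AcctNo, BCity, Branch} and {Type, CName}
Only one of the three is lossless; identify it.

Decomposition 1: common = {AcctNo}, closure = {AcctNo, BCity, Branch} → lossy.
Decomposition 2: common = {Type, AcctNo, BCity}, closure = {Type, AcctNo, BCity, Branch} → lossless.
Decomposition 3: common = {Type}, closure = {Type} → lossy.

Decomposition 2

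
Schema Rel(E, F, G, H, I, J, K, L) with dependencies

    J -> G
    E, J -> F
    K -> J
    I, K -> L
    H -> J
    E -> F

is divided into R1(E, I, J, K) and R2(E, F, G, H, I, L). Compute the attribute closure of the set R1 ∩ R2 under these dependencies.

R1 ∩ R2 = {E, I}.
E → F applies, adding F
Closure: {E, F, I}.

E, F, I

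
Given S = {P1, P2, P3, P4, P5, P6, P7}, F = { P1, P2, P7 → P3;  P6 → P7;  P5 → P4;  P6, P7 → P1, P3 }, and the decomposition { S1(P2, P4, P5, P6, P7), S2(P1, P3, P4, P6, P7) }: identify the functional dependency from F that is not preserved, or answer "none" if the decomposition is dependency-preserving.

Check P1, P2, P7 → P3: no single fragment contains all of {P1, P2, P3, P7}, and the restricted closure of {P1, P2, P7} across the fragments never reaches {P3}.
P6 → P7 is preserved.
P5 → P4 is preserved.
P6, P7 → P1, P3 is preserved.

P1, P2, P7 → P3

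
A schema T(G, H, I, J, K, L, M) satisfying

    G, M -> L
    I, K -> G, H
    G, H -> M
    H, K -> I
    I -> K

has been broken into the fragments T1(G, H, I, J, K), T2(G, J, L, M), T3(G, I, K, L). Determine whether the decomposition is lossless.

No

Chase test. Columns are G, H, I, J, K, L, M; row i has aⱼ where attribute j ∈ Ti, else bᵢⱼ.
Initial tableau (one row per fragment):
  row 1: a1 a2 a3 a4 a5 b16 b17
  row 2: a1 b22 b23 a4 b25 a6 a7
  row 3: a1 b32 a3 b34 a5 a6 b37
Rows 1 and 3 agree on I, K; apply I, K→G, H and equate their G, H entries.
Rows 1 and 3 agree on G, H; apply G, H→M and equate their M entries.
Rows 1 and 3 agree on G, M; apply G, M→L and equate their L entries.
No row becomes fully distinguished — the join is lossy.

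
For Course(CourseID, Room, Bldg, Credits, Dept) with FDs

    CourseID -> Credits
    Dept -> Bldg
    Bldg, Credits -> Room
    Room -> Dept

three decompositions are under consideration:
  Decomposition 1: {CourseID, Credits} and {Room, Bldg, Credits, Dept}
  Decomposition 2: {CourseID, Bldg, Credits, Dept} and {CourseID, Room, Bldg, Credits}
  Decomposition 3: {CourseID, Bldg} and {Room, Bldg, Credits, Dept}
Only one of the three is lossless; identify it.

Decomposition 1: common = {Credits}, closure = {Credits} → lossy.
Decomposition 2: common = {CourseID, Bldg, Credits}, closure = {CourseID, Room, Bldg, Credits, Dept} → lossless.
Decomposition 3: common = {Bldg}, closure = {Bldg} → lossy.

Decomposition 2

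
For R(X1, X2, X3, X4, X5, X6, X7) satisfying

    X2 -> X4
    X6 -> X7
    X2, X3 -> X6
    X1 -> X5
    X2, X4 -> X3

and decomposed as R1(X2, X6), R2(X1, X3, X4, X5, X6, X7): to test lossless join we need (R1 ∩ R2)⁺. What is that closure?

X6, X7

R1 ∩ R2 = {X6}.
X6 → X7 applies, adding X7
Closure: {X6, X7}.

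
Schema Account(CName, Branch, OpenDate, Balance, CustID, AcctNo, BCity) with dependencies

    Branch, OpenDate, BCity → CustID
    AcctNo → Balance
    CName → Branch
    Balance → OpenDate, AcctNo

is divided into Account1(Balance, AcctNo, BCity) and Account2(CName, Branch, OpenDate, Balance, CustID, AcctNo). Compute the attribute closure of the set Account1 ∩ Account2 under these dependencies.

OpenDate, Balance, AcctNo

Account1 ∩ Account2 = {Balance, AcctNo}.
Balance → OpenDate, AcctNo applies, adding OpenDate
Closure: {OpenDate, Balance, AcctNo}.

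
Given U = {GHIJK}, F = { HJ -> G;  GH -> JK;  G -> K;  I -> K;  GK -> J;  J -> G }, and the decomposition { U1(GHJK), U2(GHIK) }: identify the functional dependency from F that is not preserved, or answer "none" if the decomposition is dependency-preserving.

HJ → G lies within U1.
GH → JK lies within U1.
G → K lies within U1.
I → K lies within U2.
GK → J lies within U1.
J → G lies within U1.
Every dependency is enforceable on the fragments, so the decomposition is dependency-preserving.

none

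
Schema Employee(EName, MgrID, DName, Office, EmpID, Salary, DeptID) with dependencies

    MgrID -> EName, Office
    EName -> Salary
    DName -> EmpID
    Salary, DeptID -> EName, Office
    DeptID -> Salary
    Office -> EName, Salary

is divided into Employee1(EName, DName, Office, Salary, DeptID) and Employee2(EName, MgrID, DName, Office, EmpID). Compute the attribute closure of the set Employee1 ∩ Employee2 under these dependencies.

Employee1 ∩ Employee2 = {EName, DName, Office}.
EName → Salary applies, adding Salary
DName → EmpID applies, adding EmpID
Closure: {EName, DName, Office, EmpID, Salary}.

EName, DName, Office, EmpID, Salary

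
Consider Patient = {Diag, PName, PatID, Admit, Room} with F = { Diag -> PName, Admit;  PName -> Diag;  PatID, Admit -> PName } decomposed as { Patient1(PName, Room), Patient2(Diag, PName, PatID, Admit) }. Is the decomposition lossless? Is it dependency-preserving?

Lossless test: (PName)⁺ = {Diag, PName, Admit}, which is a superkey of neither fragment — lossy.
Dependency preservation: every FD's attributes lie within a single fragment, so each can be enforced locally — preserved.

lossy but dependency-preserving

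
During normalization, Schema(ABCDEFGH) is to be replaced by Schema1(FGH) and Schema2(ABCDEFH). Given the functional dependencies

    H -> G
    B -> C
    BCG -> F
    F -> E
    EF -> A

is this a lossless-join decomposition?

Yes

Common attributes: Schema1 ∩ Schema2 = {FH}.
Closure of {FH}: H → G applies, adding G; F → E applies, adding E; EF → A applies, adding A. So (FH)⁺ = {AEFGH}.
This closure contains every attribute of Schema1, so Schema1 ∩ Schema2 → Schema1. The join is lossless.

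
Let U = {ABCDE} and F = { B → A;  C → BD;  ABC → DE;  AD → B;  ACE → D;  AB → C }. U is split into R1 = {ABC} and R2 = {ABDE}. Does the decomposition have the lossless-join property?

Yes

Common attributes: R1 ∩ R2 = {AB}.
Closure of {AB}: AB → C applies, adding C; C → BD applies, adding D; ABC → DE applies, adding E. So (AB)⁺ = {ABCDE}.
This closure contains every attribute of R1, so R1 ∩ R2 → R1. The join is lossless.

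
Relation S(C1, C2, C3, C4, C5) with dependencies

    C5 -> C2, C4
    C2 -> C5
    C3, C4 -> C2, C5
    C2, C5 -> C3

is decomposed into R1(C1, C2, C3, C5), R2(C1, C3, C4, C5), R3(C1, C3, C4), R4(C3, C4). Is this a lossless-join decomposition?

Yes

Chase test. Columns are C1, C2, C3, C4, C5; row i has aⱼ where attribute j ∈ Ri, else bᵢⱼ.
Initial tableau (one row per fragment):
  row 1: a1 a2 a3 b14 a5
  row 2: a1 b22 a3 a4 a5
  row 3: a1 b32 a3 a4 b35
  row 4: b41 b42 a3 a4 b45
Rows 1 and 2 agree on C5; apply C5→C2, C4 and equate their C2, C4 entries.
Rows 1 and 3 agree on C3, C4; apply C3, C4→C2, C5 and equate their C2, C5 entries.
Rows 1 and 4 agree on C3, C4; apply C3, C4→C2, C5 and equate their C2, C5 entries.
Row 1 is now all distinguished symbols — the join is lossless.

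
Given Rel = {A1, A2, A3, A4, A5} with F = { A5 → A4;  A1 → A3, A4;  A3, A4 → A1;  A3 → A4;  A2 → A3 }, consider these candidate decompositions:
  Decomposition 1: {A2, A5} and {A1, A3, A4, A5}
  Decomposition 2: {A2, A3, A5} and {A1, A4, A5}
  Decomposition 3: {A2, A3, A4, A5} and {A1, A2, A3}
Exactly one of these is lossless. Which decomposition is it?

Decomposition 1: common = {A5}, closure = {A4, A5} → lossy.
Decomposition 2: common = {A5}, closure = {A4, A5} → lossy.
Decomposition 3: common = {A2, A3}, closure = {A1, A2, A3, A4} → lossless.

Decomposition 3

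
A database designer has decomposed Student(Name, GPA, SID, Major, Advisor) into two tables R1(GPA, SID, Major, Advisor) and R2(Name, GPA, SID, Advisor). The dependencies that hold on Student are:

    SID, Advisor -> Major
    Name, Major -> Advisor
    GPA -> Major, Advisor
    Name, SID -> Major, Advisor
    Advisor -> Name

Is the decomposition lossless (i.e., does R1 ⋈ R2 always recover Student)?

Common attributes: R1 ∩ R2 = {GPA, SID, Advisor}.
Closure of {GPA, SID, Advisor}: SID, Advisor → Major applies, adding Major; Advisor → Name applies, adding Name. So (GPA, SID, Advisor)⁺ = {Name, GPA, SID, Major, Advisor}.
This closure contains every attribute of R1, so R1 ∩ R2 → R1. The join is lossless.

Yes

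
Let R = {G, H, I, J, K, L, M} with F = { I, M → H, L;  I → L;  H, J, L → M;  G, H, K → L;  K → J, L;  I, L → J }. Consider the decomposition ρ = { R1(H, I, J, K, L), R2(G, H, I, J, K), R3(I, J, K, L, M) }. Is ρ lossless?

Chase test. Columns are G, H, I, J, K, L, M; row i has aⱼ where attribute j ∈ Ri, else bᵢⱼ.
Initial tableau (one row per fragment):
  row 1: b11 a2 a3 a4 a5 a6 b17
  row 2: a1 a2 a3 a4 a5 b26 b27
  row 3: b31 b32 a3 a4 a5 a6 a7
Rows 1 and 2 agree on I; apply I→L and equate their L entries.
Rows 1 and 2 agree on H, J, L; apply H, J, L→M and equate their M entries.
No row becomes fully distinguished — the join is lossy.

No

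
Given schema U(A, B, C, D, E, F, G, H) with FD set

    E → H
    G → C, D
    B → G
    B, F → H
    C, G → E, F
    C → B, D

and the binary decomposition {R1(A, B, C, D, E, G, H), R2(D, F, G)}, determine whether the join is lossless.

Common attributes: R1 ∩ R2 = {D, G}.
Closure of {D, G}: G → C, D applies, adding C; C, G → E, F applies, adding E, F; C → B, D applies, adding B; E → H applies, adding H. So (D, G)⁺ = {B, C, D, E, F, G, H}.
This closure contains every attribute of R2, so R1 ∩ R2 → R2. The join is lossless.

Yes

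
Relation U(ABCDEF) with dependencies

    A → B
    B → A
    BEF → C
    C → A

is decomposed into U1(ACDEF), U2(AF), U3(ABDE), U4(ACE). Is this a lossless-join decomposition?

Yes

Chase test. Columns are ABCDEF; row i has aⱼ where attribute j ∈ Ui, else bᵢⱼ.
Initial tableau (one row per fragment):
  row 1: a1 b12 a3 a4 a5 a6
  row 2: a1 b22 b23 b24 b25 a6
  row 3: a1 a2 b33 a4 a5 b36
  row 4: a1 b42 a3 b44 a5 b46
Rows 1 and 2 agree on A; apply A→B and equate their B entries.
Rows 1 and 3 agree on A; apply A→B and equate their B entries.
Rows 1 and 4 agree on A; apply A→B and equate their B entries.
Row 1 is now all distinguished symbols — the join is lossless.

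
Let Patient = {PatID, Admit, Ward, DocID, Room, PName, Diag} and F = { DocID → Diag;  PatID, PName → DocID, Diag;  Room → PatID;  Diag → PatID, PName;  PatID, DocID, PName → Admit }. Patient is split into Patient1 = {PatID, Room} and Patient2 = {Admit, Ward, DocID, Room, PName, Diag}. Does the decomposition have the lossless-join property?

Yes

Common attributes: Patient1 ∩ Patient2 = {Room}.
Closure of {Room}: Room → PatID applies, adding PatID. So (Room)⁺ = {PatID, Room}.
This closure contains every attribute of Patient1, so Patient1 ∩ Patient2 → Patient1. The join is lossless.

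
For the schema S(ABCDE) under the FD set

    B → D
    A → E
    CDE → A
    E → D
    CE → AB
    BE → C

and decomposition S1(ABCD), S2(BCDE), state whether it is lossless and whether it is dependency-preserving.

lossy and not dependency-preserving

Lossless test: (BCD)⁺ = {BCD}, which is a superkey of neither fragment — lossy.
Dependency preservation: the restricted closure of {A} across the fragments never reaches {E}, so A → E cannot be enforced without a join — not preserved.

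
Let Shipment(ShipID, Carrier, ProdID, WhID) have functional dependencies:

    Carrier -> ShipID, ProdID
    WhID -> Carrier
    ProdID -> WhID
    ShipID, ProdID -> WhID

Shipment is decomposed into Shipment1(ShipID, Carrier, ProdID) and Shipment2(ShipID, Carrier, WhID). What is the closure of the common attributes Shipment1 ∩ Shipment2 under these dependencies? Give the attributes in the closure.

ShipID, Carrier, ProdID, WhID

Shipment1 ∩ Shipment2 = {ShipID, Carrier}.
Carrier → ShipID, ProdID applies, adding ProdID
ProdID → WhID applies, adding WhID
Closure: {ShipID, Carrier, ProdID, WhID}.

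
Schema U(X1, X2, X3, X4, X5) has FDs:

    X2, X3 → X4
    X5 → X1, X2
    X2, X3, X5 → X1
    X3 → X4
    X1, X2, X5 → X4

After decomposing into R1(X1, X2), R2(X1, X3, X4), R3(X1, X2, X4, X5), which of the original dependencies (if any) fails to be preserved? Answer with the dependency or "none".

none

X2, X3 → X4: restricted closure across fragments reaches X4.
X5 → X1, X2 lies within R3.
X2, X3, X5 → X1: restricted closure across fragments reaches X1.
X3 → X4 lies within R2.
X1, X2, X5 → X4 lies within R3.
Every dependency is enforceable on the fragments, so the decomposition is dependency-preserving.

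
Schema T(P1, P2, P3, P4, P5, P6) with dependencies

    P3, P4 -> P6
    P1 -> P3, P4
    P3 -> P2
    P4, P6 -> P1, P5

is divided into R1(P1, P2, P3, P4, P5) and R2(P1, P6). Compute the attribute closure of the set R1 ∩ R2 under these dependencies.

P1, P2, P3, P4, P5, P6

R1 ∩ R2 = {P1}.
P1 → P3, P4 applies, adding P3, P4
P3 → P2 applies, adding P2
P3, P4 → P6 applies, adding P6
P4, P6 → P1, P5 applies, adding P5
Closure: {P1, P2, P3, P4, P5, P6}.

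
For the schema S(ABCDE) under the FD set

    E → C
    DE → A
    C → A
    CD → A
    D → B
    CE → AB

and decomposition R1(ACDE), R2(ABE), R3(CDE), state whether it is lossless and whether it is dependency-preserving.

lossless but not dependency-preserving

Lossless test (chase): Rows 1 and 2 agree on E; apply E→C and equate their C entries. Rows 1 and 3 agree on DE; apply DE→A and equate their A entries. Rows 1 and 3 agree on D; apply D→B and equate their B entries. Rows 1 and 2 agree on CE; apply CE→AB and equate their AB entries. Row 1 is now all distinguished symbols — the join is lossless.
Dependency preservation: the restricted closure of {D} across the fragments never reaches {B}, so D → B cannot be enforced without a join — not preserved.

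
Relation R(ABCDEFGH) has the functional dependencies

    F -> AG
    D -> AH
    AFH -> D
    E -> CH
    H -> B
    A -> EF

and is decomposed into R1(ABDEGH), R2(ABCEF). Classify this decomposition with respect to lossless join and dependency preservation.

lossless and dependency-preserving

Lossless test: (ABE)⁺ = {ABCDEFGH}, which contains all of one fragment — lossless.
Dependency preservation: F → AG; AFH → D; E → CH are not contained in any single fragment, but the restricted closure of each left-hand side across the fragments still reaches the right-hand side; the remaining FDs each lie inside some fragment. All dependencies are preserved.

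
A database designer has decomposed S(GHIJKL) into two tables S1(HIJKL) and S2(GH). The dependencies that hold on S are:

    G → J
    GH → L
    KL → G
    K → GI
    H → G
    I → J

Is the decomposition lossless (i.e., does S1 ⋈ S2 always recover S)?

Yes

Common attributes: S1 ∩ S2 = {H}.
Closure of {H}: H → G applies, adding G; G → J applies, adding J; GH → L applies, adding L. So (H)⁺ = {GHJL}.
This closure contains every attribute of S2, so S1 ∩ S2 → S2. The join is lossless.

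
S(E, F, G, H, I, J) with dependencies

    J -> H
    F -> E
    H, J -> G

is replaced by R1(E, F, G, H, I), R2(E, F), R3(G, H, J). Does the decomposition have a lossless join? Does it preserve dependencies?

lossy but dependency-preserving

Lossless test (chase): applying each FD to every pair of rows produces no changes in the tableau, so no row becomes fully distinguished — the join is lossy.
Dependency preservation: every FD's attributes lie within a single fragment, so each can be enforced locally — preserved.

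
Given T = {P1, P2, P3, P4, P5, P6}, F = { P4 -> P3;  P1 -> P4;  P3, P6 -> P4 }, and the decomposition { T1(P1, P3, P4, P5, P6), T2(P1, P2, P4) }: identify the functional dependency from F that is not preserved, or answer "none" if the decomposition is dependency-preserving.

P4 → P3 lies within T1.
P1 → P4 lies within T1.
P3, P6 → P4 lies within T1.
Every dependency is enforceable on the fragments, so the decomposition is dependency-preserving.

none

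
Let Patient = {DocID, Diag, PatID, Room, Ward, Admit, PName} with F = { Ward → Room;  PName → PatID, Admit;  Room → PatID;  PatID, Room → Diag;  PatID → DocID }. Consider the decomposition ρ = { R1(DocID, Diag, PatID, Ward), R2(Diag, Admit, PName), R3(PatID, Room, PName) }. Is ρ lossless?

No

Chase test. Columns are DocID, Diag, PatID, Room, Ward, Admit, PName; row i has aⱼ where attribute j ∈ Ri, else bᵢⱼ.
Initial tableau (one row per fragment):
  row 1: a1 a2 a3 b14 a5 b16 b17
  row 2: b21 a2 b23 b24 b25 a6 a7
  row 3: b31 b32 a3 a4 b35 b36 a7
Rows 2 and 3 agree on PName; apply PName→PatID, Admit and equate their PatID, Admit entries.
Rows 1 and 2 agree on PatID; apply PatID→DocID and equate their DocID entries.
Rows 1 and 3 agree on PatID; apply PatID→DocID and equate their DocID entries.
No row becomes fully distinguished — the join is lossy.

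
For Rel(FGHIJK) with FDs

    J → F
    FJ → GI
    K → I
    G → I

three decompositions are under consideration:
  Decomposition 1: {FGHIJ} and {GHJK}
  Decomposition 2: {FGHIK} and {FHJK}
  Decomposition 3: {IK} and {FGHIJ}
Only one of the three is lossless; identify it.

Decomposition 1: common = {GHJ}, closure = {FGHIJ} → lossless.
Decomposition 2: common = {FHK}, closure = {FHIK} → lossy.
Decomposition 3: common = {I}, closure = {I} → lossy.

Decomposition 1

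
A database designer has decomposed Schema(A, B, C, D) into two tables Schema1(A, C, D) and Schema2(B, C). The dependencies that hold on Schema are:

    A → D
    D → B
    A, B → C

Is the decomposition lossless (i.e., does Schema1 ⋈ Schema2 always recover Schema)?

Common attributes: Schema1 ∩ Schema2 = {C}.
No dependency enlarges {C}, so (C)⁺ = {C}.
The closure contains neither all of Schema1 = {A, C, D} nor all of Schema2 = {B, C}, so the common attributes are not a superkey of either fragment. The join is lossy.

No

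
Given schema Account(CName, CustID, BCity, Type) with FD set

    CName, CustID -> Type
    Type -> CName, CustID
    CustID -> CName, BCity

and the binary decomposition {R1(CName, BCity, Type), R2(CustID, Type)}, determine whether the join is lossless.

Common attributes: R1 ∩ R2 = {Type}.
Closure of {Type}: Type → CName, CustID applies, adding CName, CustID; CustID → CName, BCity applies, adding BCity. So (Type)⁺ = {CName, CustID, BCity, Type}.
This closure contains every attribute of R1, so R1 ∩ R2 → R1. The join is lossless.

Yes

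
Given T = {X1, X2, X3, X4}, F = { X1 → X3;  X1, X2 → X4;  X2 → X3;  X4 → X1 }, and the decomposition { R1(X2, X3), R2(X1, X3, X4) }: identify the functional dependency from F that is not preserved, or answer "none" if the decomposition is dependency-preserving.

Check X1, X2 → X4: no single fragment contains all of {X1, X2, X4}, and the restricted closure of {X1, X2} across the fragments never reaches {X4}.
X1 → X3 is preserved.
X2 → X3 is preserved.
X4 → X1 is preserved.

X1, X2 → X4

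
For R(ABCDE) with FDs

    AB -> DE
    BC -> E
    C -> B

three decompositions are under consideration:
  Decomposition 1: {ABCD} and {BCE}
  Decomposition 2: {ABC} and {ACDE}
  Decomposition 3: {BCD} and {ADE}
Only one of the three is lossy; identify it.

Decomposition 1: common = {BC}, closure = {BCE} → lossless.
Decomposition 2: common = {AC}, closure = {ABCDE} → lossless.
Decomposition 3: common = {D}, closure = {D} → lossy.

Decomposition 3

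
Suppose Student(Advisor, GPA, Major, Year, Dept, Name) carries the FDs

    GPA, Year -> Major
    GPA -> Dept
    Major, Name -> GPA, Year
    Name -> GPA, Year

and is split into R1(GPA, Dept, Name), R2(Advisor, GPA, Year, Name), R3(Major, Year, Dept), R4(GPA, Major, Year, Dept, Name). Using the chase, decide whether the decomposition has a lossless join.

Chase test. Columns are Advisor, GPA, Major, Year, Dept, Name; row i has aⱼ where attribute j ∈ Ri, else bᵢⱼ.
Initial tableau (one row per fragment):
  row 1: b11 a2 b13 b14 a5 a6
  row 2: a1 a2 b23 a4 b25 a6
  row 3: b31 b32 a3 a4 a5 b36
  row 4: b41 a2 a3 a4 a5 a6
Rows 2 and 4 agree on GPA, Year; apply GPA, Year→Major and equate their Major entries.
Rows 1 and 2 agree on GPA; apply GPA→Dept and equate their Dept entries.
Rows 1 and 2 agree on Name; apply Name→GPA, Year and equate their GPA, Year entries.
Rows 1 and 2 agree on GPA, Year; apply GPA, Year→Major and equate their Major entries.
Row 2 is now all distinguished symbols — the join is lossless.

Yes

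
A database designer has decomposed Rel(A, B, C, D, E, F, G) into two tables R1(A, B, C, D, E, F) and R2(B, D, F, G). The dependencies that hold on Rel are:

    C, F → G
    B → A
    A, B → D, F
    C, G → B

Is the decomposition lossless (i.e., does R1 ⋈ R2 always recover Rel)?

No

Common attributes: R1 ∩ R2 = {B, D, F}.
Closure of {B, D, F}: B → A applies, adding A. So (B, D, F)⁺ = {A, B, D, F}.
The closure contains neither all of R1 = {A, B, C, D, E, F} nor all of R2 = {B, D, F, G}, so the common attributes are not a superkey of either fragment. The join is lossy.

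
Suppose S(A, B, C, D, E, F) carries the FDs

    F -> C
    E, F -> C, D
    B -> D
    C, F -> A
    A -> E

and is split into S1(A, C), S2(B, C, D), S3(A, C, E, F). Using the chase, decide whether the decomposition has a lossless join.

No

Chase test. Columns are A, B, C, D, E, F; row i has aⱼ where attribute j ∈ Si, else bᵢⱼ.
Initial tableau (one row per fragment):
  row 1: a1 b12 a3 b14 b15 b16
  row 2: b21 a2 a3 a4 b25 b26
  row 3: a1 b32 a3 b34 a5 a6
Rows 1 and 3 agree on A; apply A→E and equate their E entries.
No row becomes fully distinguished — the join is lossy.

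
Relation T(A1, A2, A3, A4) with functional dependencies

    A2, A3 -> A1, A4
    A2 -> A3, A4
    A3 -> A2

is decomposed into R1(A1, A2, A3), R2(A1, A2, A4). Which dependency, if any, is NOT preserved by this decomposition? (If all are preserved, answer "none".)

A2, A3 → A1, A4: restricted closure across fragments reaches A1, A4.
A2 → A3, A4: restricted closure across fragments reaches A3, A4.
A3 → A2 lies within R1.
Every dependency is enforceable on the fragments, so the decomposition is dependency-preserving.

none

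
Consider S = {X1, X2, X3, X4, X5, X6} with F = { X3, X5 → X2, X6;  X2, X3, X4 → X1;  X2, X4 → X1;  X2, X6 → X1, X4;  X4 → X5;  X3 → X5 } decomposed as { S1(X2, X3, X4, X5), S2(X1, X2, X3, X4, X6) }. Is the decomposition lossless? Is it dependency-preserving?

lossless and dependency-preserving

Lossless test: (X2, X3, X4)⁺ = {X1, X2, X3, X4, X5, X6}, which contains all of one fragment — lossless.
Dependency preservation: X3, X5 → X2, X6 is not contained in any single fragment, but the restricted closure of its left-hand side across the fragments still reaches the right-hand side; the remaining FDs each lie inside some fragment. All dependencies are preserved.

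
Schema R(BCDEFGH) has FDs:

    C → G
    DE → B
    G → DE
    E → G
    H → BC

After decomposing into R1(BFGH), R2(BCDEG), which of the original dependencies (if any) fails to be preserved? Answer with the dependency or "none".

Check H → BC: no single fragment contains all of {BCH}, and the restricted closure of {H} across the fragments never reaches {BC}.
C → G is preserved.
DE → B is preserved.
G → DE is preserved.
E → G is preserved.

H → BC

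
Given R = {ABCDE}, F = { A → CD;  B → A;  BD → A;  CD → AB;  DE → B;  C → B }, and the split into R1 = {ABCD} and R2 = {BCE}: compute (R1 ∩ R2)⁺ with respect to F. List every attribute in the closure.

ABCD

R1 ∩ R2 = {BC}.
B → A applies, adding A
A → CD applies, adding D
Closure: {ABCD}.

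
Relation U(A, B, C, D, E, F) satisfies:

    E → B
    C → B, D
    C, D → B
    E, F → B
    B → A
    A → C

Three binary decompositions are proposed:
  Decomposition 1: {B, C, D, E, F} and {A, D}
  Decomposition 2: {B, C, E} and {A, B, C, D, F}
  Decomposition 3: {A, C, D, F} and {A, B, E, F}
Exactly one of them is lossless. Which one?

Decomposition 1: common = {D}, closure = {D} → lossy.
Decomposition 2: common = {B, C}, closure = {A, B, C, D} → lossy.
Decomposition 3: common = {A, F}, closure = {A, B, C, D, F} → lossless.

Decomposition 3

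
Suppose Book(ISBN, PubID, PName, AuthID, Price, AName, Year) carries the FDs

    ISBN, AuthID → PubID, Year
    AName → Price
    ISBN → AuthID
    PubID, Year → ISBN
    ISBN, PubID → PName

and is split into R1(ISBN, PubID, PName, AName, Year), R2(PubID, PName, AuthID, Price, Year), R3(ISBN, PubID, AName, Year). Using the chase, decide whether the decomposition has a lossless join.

Chase test. Columns are ISBN, PubID, PName, AuthID, Price, AName, Year; row i has aⱼ where attribute j ∈ Ri, else bᵢⱼ.
Initial tableau (one row per fragment):
  row 1: a1 a2 a3 b14 b15 a6 a7
  row 2: b21 a2 a3 a4 a5 b26 a7
  row 3: a1 a2 b33 b34 b35 a6 a7
Rows 1 and 3 agree on AName; apply AName→Price and equate their Price entries.
Rows 1 and 3 agree on ISBN; apply ISBN→AuthID and equate their AuthID entries.
Rows 1 and 2 agree on PubID, Year; apply PubID, Year→ISBN and equate their ISBN entries.
Rows 1 and 3 agree on ISBN, PubID; apply ISBN, PubID→PName and equate their PName entries.
Rows 1 and 2 agree on ISBN; apply ISBN→AuthID and equate their AuthID entries.
No row becomes fully distinguished — the join is lossy.

No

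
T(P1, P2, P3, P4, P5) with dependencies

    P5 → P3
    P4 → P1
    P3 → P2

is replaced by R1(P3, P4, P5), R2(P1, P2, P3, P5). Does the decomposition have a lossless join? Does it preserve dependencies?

lossy and not dependency-preserving

Lossless test: (P3, P5)⁺ = {P2, P3, P5}, which is a superkey of neither fragment — lossy.
Dependency preservation: the restricted closure of {P4} across the fragments never reaches {P1}, so P4 → P1 cannot be enforced without a join — not preserved.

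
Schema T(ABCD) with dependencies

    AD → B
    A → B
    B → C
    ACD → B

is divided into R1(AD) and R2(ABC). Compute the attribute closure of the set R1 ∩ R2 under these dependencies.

R1 ∩ R2 = {A}.
A → B applies, adding B
B → C applies, adding C
Closure: {ABC}.

ABC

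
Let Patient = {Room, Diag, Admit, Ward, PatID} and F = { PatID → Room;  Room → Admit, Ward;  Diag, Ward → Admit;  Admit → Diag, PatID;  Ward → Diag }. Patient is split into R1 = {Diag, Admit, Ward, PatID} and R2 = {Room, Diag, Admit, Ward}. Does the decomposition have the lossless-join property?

Yes

Common attributes: R1 ∩ R2 = {Diag, Admit, Ward}.
Closure of {Diag, Admit, Ward}: Admit → Diag, PatID applies, adding PatID; PatID → Room applies, adding Room. So (Diag, Admit, Ward)⁺ = {Room, Diag, Admit, Ward, PatID}.
This closure contains every attribute of R1, so R1 ∩ R2 → R1. The join is lossless.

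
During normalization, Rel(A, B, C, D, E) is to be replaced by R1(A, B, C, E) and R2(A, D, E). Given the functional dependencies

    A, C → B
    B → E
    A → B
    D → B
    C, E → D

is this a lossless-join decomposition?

Common attributes: R1 ∩ R2 = {A, E}.
Closure of {A, E}: A → B applies, adding B. So (A, E)⁺ = {A, B, E}.
The closure contains neither all of R1 = {A, B, C, E} nor all of R2 = {A, D, E}, so the common attributes are not a superkey of either fragment. The join is lossy.

No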